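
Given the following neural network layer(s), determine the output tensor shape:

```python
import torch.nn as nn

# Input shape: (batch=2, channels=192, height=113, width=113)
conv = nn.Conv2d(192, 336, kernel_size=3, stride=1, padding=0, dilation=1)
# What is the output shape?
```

Input: (2, 192, 113, 113) -> Output: (2, 336, 111, 111)

Answer: (2, 336, 111, 111)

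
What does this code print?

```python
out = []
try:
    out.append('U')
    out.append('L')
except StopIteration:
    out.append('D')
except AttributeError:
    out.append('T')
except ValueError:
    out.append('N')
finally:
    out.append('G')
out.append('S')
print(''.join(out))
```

Execution trace: 'U' (try body) → 'L' (try body, no exception) → 'G' (finally) → 'S' (after the try/except). Output: ULGS

Answer: ULGS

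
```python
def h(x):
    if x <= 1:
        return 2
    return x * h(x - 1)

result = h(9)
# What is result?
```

h(9) = 9 * 8 * 7 * 6 * 5 * 4 * 3 * 2 * 2 = 725760

Answer: 725760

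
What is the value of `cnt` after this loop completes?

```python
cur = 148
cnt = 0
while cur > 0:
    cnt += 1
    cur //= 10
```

Count digits by repeated division by 10
`cnt` takes the values: 0 → 1 → 2 → 3

Answer: 3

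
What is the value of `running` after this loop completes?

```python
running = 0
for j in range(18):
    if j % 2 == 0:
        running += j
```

Sum of even numbers 0 to 17
`running` takes the values: 0 → 2 → 6 → 12 → 20 → 30 → 42 → 56 → 72

Answer: 72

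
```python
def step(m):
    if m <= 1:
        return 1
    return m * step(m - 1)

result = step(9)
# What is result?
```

step(9) = 9 * 8 * 7 * 6 * 5 * 4 * 3 * 2 * 1 = 362880

Answer: 362880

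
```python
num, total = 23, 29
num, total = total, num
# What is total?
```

Trace:
`num, total = 23, 29` → num = 23; total = 29
`num, total = total, num` → num = 29; total = 23
So total = 23

Answer: 23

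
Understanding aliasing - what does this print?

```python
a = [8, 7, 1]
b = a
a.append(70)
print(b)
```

Key concept: basic list aliasing.
Step by step:
`a = [8, 7, 1]` → a = [8, 7, 1]
`b = a` → b = [8, 7, 1] (same object as a)
`a.append(70)` → a = [8, 7, 1, 70] (same object as b); b = [8, 7, 1, 70] (same object as a)
`print(b)` → prints [8, 7, 1, 70]

Answer: [8, 7, 1, 70]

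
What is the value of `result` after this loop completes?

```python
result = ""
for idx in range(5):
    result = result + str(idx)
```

Concatenate digits 0 to 4
`result` takes the values: "" → "0" → "01" → "012" → "0123" → "01234"

Answer: "01234"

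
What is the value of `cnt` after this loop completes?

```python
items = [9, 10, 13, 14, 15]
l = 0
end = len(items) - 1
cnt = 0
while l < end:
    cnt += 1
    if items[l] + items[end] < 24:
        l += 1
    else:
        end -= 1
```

Steps to find pair summing to 24
`cnt` takes the values: 0 → 1 → 2 → 3 → 4

Answer: 4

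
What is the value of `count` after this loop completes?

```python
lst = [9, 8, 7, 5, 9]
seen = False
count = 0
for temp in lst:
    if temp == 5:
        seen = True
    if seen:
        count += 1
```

Count elements after first 5 in [9, 8, 7, 5, 9]
`count` takes the values: 0 → 1 → 2

Answer: 2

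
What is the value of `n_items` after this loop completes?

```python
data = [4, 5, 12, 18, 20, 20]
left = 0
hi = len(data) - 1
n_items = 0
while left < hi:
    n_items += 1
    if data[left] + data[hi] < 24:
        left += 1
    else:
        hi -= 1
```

Steps to find pair summing to 24
`n_items` takes the values: 0 → 1 → 2 → 3 → 4 → 5

Answer: 5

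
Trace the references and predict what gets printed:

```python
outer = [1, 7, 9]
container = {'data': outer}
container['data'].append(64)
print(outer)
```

Key concept: dict holds reference to list.
Step by step:
`outer = [1, 7, 9]` → outer = [1, 7, 9]
`container = {'data': outer}` → container = {'data': [1, 7, 9]}
`container['data'].append(64)` → outer = [1, 7, 9, 64]; container = {'data': [1, 7, 9, 64]}
`print(outer)` → prints [1, 7, 9, 64]

Answer: [1, 7, 9, 64]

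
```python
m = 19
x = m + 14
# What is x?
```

Trace:
`m = 19` → m = 19
`x = m + 14` → x = 33
So x = 33

Answer: 33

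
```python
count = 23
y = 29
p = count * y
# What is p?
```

Trace:
`count = 23` → count = 23
`y = 29` → y = 29
`p = count * y` → p = 667
So p = 667

Answer: 667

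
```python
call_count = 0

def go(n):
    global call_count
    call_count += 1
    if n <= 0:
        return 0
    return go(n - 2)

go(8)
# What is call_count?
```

Linear recursion stepping by 2: 5 calls from n=8 down to ≤0.

Answer: 5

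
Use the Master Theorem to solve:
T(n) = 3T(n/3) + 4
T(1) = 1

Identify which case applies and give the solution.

a=3, b=3, f(n)=4. log_3(3) = 1. Since c=0 < 1, Case 1 applies: T(n) = Θ(n^log_b(a)) = O(n).

Answer: O(n) - Case 1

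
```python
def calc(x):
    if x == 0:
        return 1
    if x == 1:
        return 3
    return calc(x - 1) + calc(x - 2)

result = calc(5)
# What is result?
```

Build up from base cases: calc(0)=1, calc(1)=3, calc(2)=4, calc(3)=7, calc(4)=11, calc(5)=18

Answer: 18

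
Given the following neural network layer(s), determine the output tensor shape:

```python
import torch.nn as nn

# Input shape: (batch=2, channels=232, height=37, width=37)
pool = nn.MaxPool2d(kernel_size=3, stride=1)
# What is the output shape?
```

Input: (2, 232, 37, 37) -> Output: (2, 232, 35, 35)

Answer: (2, 232, 35, 35)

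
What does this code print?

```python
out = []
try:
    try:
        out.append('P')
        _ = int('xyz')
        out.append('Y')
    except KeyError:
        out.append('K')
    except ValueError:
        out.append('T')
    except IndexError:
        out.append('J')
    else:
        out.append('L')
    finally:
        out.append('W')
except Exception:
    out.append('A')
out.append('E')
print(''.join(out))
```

Execution trace: 'P' (inner try body) → 'T' (inner except ValueError) → 'W' (inner finally) → 'E' (after the try/except). Output: PTWE

Answer: PTWE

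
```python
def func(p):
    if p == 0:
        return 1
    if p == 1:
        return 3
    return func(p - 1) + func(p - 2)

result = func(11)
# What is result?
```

Build up from base cases: func(0)=1, func(1)=3, func(2)=4, func(3)=7, func(4)=11, func(5)=18, func(6)=29, ..., func(11)=322

Answer: 322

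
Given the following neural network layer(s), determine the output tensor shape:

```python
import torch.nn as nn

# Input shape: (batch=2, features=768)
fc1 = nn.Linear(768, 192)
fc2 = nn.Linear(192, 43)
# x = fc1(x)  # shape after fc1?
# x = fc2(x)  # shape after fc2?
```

Input: (2, 768) -> after fc1: (2, 192) -> Output: (2, 43)

Answer: (2, 43)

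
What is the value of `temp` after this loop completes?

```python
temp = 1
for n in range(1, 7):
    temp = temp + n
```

Start at 1, add 1 through 6
`temp` takes the values: 1 → 2 → 4 → 7 → 11 → 16 → 22

Answer: 22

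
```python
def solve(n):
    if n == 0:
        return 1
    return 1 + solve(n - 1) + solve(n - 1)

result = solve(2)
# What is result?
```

solve(n) = 1 + 2·solve(n-1), solve(0)=1. Closed form: (1+1)·2^2 - 1 = 7.

Answer: 7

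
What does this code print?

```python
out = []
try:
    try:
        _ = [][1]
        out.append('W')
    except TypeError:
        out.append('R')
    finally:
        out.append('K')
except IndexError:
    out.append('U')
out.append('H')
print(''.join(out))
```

Execution trace: 'K' (inner finally) → 'U' (outer except IndexError) → 'H' (after the try/except). Output: KUH

Answer: KUH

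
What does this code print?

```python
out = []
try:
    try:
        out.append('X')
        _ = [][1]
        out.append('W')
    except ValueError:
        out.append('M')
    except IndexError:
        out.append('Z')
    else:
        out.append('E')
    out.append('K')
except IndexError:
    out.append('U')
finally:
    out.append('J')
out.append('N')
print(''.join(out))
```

Execution trace: 'X' (inner try body) → 'Z' (inner except IndexError) → 'K' (try body, no exception) → 'J' (finally) → 'N' (after the try/except). Output: XZKJN

Answer: XZKJN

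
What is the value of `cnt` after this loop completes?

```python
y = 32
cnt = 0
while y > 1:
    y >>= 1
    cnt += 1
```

Count right shifts until 1
`cnt` takes the values: 0 → 1 → 2 → 3 → 4 → 5

Answer: 5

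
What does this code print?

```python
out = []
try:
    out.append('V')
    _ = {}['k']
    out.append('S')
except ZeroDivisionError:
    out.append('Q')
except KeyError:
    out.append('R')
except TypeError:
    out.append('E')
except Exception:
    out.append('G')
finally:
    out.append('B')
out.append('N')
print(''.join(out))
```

Execution trace: 'V' (try body) → 'R' (except KeyError) → 'B' (finally) → 'N' (after the try/except). Output: VRBN

Answer: VRBN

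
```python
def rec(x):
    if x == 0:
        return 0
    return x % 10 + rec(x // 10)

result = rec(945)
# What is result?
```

Sum of digits of 945: 5 + 4 + 9 = 18

Answer: 18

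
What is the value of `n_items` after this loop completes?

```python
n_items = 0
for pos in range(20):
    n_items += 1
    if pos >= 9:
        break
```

Loop breaks when pos reaches 9, n_items is 10
`n_items` takes the values: 0 → 1 → 2 → 3 → 4 → 5 → 6 → 7 → 8 → 9 → 10

Answer: 10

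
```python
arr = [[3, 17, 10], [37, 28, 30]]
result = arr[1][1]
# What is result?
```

Trace:
`arr = [[3, 17, 10], [37, 28, 30]]` → arr = [[3, 17, 10], [37, 28, 30]]
`result = arr[1][1]` → result = 28
So result = 28

Answer: 28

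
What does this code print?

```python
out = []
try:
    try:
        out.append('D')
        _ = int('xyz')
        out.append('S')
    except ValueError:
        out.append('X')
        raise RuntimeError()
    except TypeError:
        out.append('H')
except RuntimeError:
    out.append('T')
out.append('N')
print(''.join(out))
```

Execution trace: 'D' (inner try body) → 'X' (inner except ValueError) → 'T' (outer except RuntimeError) → 'N' (after the try/except). Output: DXTN

Answer: DXTN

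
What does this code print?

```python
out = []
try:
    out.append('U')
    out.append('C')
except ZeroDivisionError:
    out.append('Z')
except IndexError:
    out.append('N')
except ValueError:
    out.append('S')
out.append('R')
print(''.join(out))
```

Execution trace: 'U' (try body) → 'C' (try body, no exception) → 'R' (after the try/except). Output: UCR

Answer: UCR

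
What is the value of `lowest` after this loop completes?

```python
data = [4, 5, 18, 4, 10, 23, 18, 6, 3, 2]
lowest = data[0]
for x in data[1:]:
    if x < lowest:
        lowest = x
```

Minimum of [4, 5, 18, 4, 10, 23, 18, 6, 3, 2]
`lowest` takes the values: 4 → 3 → 2

Answer: 2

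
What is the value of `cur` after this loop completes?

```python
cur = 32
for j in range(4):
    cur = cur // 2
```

Halve 4 times: 32 // 2^4 = 2
`cur` takes the values: 32 → 16 → 8 → 4 → 2

Answer: 2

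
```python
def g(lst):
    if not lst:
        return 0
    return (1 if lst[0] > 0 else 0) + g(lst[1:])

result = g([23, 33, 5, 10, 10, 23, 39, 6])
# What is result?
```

Count of positive elements in [23, 33, 5, 10, 10, 23, 39, 6] = 8

Answer: 8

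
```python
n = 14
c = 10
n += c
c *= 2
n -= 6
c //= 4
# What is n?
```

Trace:
`n = 14` → n = 14
`c = 10` → c = 10
`n += c` → n = 24
`c *= 2` → c = 20
`n -= 6` → n = 18
`c //= 4` → c = 5
So n = 18

Answer: 18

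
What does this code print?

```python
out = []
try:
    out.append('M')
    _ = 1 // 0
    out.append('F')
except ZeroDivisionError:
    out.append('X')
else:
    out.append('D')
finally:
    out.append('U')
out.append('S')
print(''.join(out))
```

Execution trace: 'M' (try body) → 'X' (except ZeroDivisionError) → 'U' (finally) → 'S' (after the try/except). Output: MXUS

Answer: MXUS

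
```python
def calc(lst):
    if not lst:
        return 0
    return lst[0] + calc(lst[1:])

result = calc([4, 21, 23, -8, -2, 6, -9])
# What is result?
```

4 + 21 + 23 + (-8) + (-2) + 6 + (-9) + 0 = 35

Answer: 35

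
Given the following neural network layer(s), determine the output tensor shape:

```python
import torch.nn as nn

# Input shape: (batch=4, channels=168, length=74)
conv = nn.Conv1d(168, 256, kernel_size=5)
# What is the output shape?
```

Input: (4, 168, 74) -> Output: (4, 256, 70)

Answer: (4, 256, 70)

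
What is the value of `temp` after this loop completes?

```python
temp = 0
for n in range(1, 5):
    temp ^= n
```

XOR of 1 to 4
`temp` takes the values: 0 → 1 → 3 → 0 → 4

Answer: 4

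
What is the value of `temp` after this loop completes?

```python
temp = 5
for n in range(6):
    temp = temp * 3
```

Multiply by 3, 6 times: 5 * 3^6 = 3645
`temp` takes the values: 5 → 15 → 45 → 135 → 405 → 1215 → 3645

Answer: 3645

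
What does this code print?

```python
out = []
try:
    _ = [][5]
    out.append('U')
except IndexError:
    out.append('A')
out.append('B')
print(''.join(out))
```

Execution trace: 'A' (except IndexError) → 'B' (after the try/except). Output: AB

Answer: AB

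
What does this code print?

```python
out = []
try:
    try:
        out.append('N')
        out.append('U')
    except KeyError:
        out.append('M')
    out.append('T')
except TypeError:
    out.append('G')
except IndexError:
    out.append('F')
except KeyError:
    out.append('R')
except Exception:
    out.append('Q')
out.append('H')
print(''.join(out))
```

Execution trace: 'N' (inner try body) → 'U' (inner try body, no exception) → 'T' (try body, no exception) → 'H' (after the try/except). Output: NUTH

Answer: NUTH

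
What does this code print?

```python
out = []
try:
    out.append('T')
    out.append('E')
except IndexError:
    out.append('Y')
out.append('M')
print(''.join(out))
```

Execution trace: 'T' (try body) → 'E' (try body, no exception) → 'M' (after the try/except). Output: TEM

Answer: TEM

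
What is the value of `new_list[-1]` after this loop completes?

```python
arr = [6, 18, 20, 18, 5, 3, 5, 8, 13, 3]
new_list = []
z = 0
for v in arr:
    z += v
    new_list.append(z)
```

Cumulative sum ends at 99
`new_list` takes the values: [] → [6] → [6, 24] → [6, 24, 44] → [6, 24, 44, 62] → [6, 24, 44, 62, 67] → [6, 24, 44, 62, 67, 70] → [6, 24, 44, 62, 67, 70, 75] → [6, 24, 44, 62, 67, 70, 75, 83] → [6, 24, 44, 62, 67, 70, 75, 83, 96] → [6, 24, 44, 62, 67, 70, 75, 83, 96, 99]
So `new_list[-1]` = 99

Answer: 99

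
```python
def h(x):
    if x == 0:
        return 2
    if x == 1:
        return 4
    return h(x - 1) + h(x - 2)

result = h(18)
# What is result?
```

Build up from base cases: h(0)=2, h(1)=4, h(2)=6, h(3)=10, h(4)=16, h(5)=26, h(6)=42, ..., h(18)=13530

Answer: 13530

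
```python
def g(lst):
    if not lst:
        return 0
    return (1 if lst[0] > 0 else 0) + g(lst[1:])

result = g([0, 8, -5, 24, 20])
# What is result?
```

Count of positive elements in [0, 8, -5, 24, 20] = 3

Answer: 3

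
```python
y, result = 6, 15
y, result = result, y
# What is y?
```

Trace:
`y, result = 6, 15` → y = 6; result = 15
`y, result = result, y` → y = 15; result = 6
So y = 15

Answer: 15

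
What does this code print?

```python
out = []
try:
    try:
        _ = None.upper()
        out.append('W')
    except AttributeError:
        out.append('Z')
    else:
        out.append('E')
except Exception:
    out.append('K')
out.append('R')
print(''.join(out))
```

Execution trace: 'Z' (inner except AttributeError) → 'R' (after the try/except). Output: ZR

Answer: ZR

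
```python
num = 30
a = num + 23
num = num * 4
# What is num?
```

Trace:
`num = 30` → num = 30
`a = num + 23` → a = 53
`num = num * 4` → num = 120
So num = 120

Answer: 120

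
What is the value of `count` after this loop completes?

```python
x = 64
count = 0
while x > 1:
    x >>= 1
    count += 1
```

Count right shifts until 1
`count` takes the values: 0 → 1 → 2 → 3 → 4 → 5 → 6

Answer: 6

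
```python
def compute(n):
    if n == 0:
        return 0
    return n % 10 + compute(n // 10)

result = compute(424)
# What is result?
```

Sum of digits of 424: 4 + 2 + 4 = 10

Answer: 10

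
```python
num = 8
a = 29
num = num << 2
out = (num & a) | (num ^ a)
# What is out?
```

Trace:
`num = 8` → num = 8
`a = 29` → a = 29
`num = num << 2` → num = 32
`out = (num & a) | (num ^ a)` → out = 61
So out = 61

Answer: 61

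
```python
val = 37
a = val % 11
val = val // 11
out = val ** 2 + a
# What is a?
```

Trace:
`val = 37` → val = 37
`a = val % 11` → a = 4
`val = val // 11` → val = 3
`out = val ** 2 + a` → out = 13
So a = 4

Answer: 4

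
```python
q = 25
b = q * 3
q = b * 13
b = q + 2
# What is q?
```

Trace:
`q = 25` → q = 25
`b = q * 3` → b = 75
`q = b * 13` → q = 975
`b = q + 2` → b = 977
So q = 975

Answer: 975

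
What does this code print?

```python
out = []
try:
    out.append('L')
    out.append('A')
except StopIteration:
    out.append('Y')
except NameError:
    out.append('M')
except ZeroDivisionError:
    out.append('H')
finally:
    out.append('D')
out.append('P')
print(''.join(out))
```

Execution trace: 'L' (try body) → 'A' (try body, no exception) → 'D' (finally) → 'P' (after the try/except). Output: LADP

Answer: LADP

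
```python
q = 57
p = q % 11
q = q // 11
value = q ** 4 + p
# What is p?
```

Trace:
`q = 57` → q = 57
`p = q % 11` → p = 2
`q = q // 11` → q = 5
`value = q ** 4 + p` → value = 627
So p = 2

Answer: 2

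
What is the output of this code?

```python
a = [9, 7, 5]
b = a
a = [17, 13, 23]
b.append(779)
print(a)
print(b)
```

Key concept: rebinding vs mutation: a is rebound to a new list, b still points at the original.
Step by step:
`a = [9, 7, 5]` → a = [9, 7, 5]
`b = a` → b = [9, 7, 5] (same object as a)
`a = [17, 13, 23]` → a = [17, 13, 23]
`b.append(779)` → b = [9, 7, 5, 779]
`print(a)` → prints [17, 13, 23]
`print(b)` → prints [9, 7, 5, 779]

Answer:
[17, 13, 23]
[9, 7, 5, 779]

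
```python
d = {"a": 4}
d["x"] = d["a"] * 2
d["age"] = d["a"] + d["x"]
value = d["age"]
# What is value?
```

Trace:
`d = {"a": 4}` → d = {'a': 4}
`d["x"] = d["a"] * 2` → d = {'a': 4, 'x': 8}
`d["age"] = d["a"] + d["x"]` → d = {'a': 4, 'x': 8, 'age': 12}
`value = d["age"]` → value = 12
So value = 12

Answer: 12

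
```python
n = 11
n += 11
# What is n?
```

Trace:
`n = 11` → n = 11
`n += 11` → n = 22
So n = 22

Answer: 22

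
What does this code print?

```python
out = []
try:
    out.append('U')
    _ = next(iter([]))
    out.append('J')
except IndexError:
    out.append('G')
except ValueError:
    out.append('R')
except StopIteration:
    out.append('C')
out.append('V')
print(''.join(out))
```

Execution trace: 'U' (try body) → 'C' (except StopIteration) → 'V' (after the try/except). Output: UCV

Answer: UCV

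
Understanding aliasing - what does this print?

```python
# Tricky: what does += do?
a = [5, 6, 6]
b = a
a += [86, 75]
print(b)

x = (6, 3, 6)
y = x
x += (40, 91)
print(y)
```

Key concept: += behavior differs for mutable vs immutable.
Step by step:
`a = [5, 6, 6]` → a = [5, 6, 6]
`b = a` → b = [5, 6, 6] (same object as a)
`a += [86, 75]` → a = [5, 6, 6, 86, 75] (same object as b); b = [5, 6, 6, 86, 75] (same object as a)
`print(b)` → prints [5, 6, 6, 86, 75]
`x = (6, 3, 6)` → x = (6, 3, 6)
`y = x` → y = (6, 3, 6)
`x += (40, 91)` → x = (6, 3, 6, 40, 91)
`print(y)` → prints (6, 3, 6)

Answer:
[5, 6, 6, 86, 75]
(6, 3, 6)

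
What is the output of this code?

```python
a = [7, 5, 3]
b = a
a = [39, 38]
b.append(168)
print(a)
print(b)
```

Key concept: rebinding vs mutation: a is rebound to a new list, b still points at the original.
Step by step:
`a = [7, 5, 3]` → a = [7, 5, 3]
`b = a` → b = [7, 5, 3] (same object as a)
`a = [39, 38]` → a = [39, 38]
`b.append(168)` → b = [7, 5, 3, 168]
`print(a)` → prints [39, 38]
`print(b)` → prints [7, 5, 3, 168]

Answer:
[39, 38]
[7, 5, 3, 168]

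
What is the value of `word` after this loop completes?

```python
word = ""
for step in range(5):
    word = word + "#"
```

Repeat '#' 5 times
`word` takes the values: "" → "#" → "##" → "###" → "####" → "#####"

Answer: "#####"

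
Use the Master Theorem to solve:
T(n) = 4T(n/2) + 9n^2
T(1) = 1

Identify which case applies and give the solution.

a=4, b=2, f(n)=9n^2. log_2(4) = 2. Since c=2 = 2, Case 2 applies: T(n) = Θ(n^log_b(a) · log n) = O(n^2 log n).

Answer: O(n^2 log n) - Case 2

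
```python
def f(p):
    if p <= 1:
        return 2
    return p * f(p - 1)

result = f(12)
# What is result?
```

f(12) = 12 * 11 * 10 * 9 * 8 * 7 * 6 * 5 * 4 * 3 * 2 * 2 = 958003200

Answer: 958003200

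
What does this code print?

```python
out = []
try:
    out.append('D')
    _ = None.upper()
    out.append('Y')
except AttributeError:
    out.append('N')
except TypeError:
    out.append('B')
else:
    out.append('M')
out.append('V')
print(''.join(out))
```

Execution trace: 'D' (try body) → 'N' (except AttributeError) → 'V' (after the try/except). Output: DNV

Answer: DNV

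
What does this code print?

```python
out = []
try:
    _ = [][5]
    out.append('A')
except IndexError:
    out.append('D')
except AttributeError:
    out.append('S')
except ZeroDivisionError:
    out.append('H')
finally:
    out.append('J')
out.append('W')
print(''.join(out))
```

Execution trace: 'D' (except IndexError) → 'J' (finally) → 'W' (after the try/except). Output: DJW

Answer: DJW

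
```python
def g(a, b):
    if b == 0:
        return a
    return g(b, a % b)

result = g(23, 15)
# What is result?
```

g(23, 15) -> g(15, 8) -> g(8, 7) -> g(7, 1) -> g(1, 0) -> 1

Answer: 1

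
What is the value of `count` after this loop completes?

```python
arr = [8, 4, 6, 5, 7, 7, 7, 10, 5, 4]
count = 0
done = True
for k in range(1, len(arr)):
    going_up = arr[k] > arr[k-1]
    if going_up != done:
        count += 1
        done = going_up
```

Count direction changes in [8, 4, 6, 5, 7, 7, 7, 10, 5, 4]
`count` takes the values: 0 → 1 → 2 → 3 → 4 → 5 → 6 → 7

Answer: 7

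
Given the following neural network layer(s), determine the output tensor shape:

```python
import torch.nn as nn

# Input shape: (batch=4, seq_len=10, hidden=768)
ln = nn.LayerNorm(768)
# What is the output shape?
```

Input: (4, 10, 768) -> Output: (4, 10, 768)

Answer: (4, 10, 768)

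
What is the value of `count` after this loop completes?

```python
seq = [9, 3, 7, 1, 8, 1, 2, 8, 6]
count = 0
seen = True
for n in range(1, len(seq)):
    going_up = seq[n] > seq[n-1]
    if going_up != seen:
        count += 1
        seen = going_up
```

Count direction changes in [9, 3, 7, 1, 8, 1, 2, 8, 6]
`count` takes the values: 0 → 1 → 2 → 3 → 4 → 5 → 6 → 7

Answer: 7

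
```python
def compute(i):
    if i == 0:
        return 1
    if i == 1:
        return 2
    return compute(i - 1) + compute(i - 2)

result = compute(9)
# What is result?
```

Build up from base cases: compute(0)=1, compute(1)=2, compute(2)=3, compute(3)=5, compute(4)=8, compute(5)=13, compute(6)=21, ..., compute(9)=89

Answer: 89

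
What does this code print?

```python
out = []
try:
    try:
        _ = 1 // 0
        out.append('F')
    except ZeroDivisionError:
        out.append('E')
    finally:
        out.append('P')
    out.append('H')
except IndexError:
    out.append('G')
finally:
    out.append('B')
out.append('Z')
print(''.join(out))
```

Execution trace: 'E' (inner except ZeroDivisionError) → 'P' (inner finally) → 'H' (try body, no exception) → 'B' (finally) → 'Z' (after the try/except). Output: EPHBZ

Answer: EPHBZ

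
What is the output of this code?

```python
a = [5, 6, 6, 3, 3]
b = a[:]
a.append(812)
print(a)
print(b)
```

Key concept: slice [:] creates copy.
Step by step:
`a = [5, 6, 6, 3, 3]` → a = [5, 6, 6, 3, 3]
`b = a[:]` → b = [5, 6, 6, 3, 3]
`a.append(812)` → a = [5, 6, 6, 3, 3, 812]
`print(a)` → prints [5, 6, 6, 3, 3, 812]
`print(b)` → prints [5, 6, 6, 3, 3]

Answer:
[5, 6, 6, 3, 3, 812]
[5, 6, 6, 3, 3]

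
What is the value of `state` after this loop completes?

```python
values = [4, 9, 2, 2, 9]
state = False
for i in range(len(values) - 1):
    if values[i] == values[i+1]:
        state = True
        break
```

Check consecutive duplicates in [4, 9, 2, 2, 9]
`state` takes the values: False → True

Answer: True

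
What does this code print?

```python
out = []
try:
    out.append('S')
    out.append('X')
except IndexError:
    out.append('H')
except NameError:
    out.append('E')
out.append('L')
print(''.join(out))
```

Execution trace: 'S' (try body) → 'X' (try body, no exception) → 'L' (after the try/except). Output: SXL

Answer: SXL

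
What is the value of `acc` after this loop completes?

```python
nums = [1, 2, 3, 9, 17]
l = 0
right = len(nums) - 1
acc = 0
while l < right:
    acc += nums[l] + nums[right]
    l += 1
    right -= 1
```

Sum of pairs from ends
`acc` takes the values: 0 → 18 → 29

Answer: 29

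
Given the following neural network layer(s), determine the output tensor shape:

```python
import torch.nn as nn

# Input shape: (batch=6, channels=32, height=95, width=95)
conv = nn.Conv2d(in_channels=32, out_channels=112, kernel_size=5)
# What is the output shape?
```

Input: (6, 32, 95, 95) -> Output: (6, 112, 91, 91)

Answer: (6, 112, 91, 91)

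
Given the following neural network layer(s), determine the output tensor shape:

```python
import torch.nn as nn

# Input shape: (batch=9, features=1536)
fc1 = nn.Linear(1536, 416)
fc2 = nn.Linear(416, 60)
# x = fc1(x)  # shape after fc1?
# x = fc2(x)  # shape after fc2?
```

Input: (9, 1536) -> after fc1: (9, 416) -> Output: (9, 60)

Answer: (9, 60)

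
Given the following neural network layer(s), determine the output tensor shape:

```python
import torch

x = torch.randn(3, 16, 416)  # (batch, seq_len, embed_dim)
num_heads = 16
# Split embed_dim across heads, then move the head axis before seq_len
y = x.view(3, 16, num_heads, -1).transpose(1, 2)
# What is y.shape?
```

Input: (3, 16, 416) -> head_dim = 416 // 16 = 26; after view: (3, 16, 16, 26) -> after transpose(1, 2): (3, 16, 16, 26) -> Output: (3, 16, 16, 26)

Answer: (3, 16, 16, 26)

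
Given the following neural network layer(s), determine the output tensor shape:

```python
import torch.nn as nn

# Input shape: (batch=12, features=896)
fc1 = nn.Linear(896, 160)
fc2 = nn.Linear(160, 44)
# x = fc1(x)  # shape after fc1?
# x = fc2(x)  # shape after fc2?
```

Input: (12, 896) -> after fc1: (12, 160) -> Output: (12, 44)

Answer: (12, 44)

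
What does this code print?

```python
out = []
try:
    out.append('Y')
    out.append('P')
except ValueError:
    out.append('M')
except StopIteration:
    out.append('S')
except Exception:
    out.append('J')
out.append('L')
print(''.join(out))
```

Execution trace: 'Y' (try body) → 'P' (try body, no exception) → 'L' (after the try/except). Output: YPL

Answer: YPL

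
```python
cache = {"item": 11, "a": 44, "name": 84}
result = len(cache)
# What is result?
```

Trace:
`cache = {"item": 11, "a": 44, "name": 84}` → cache = {'item': 11, 'a': 44, 'name': 84}
`result = len(cache)` → result = 3
So result = 3

Answer: 3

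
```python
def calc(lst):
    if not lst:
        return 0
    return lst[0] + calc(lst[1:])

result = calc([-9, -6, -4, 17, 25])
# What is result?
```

(-9) + (-6) + (-4) + 17 + 25 + 0 = 23

Answer: 23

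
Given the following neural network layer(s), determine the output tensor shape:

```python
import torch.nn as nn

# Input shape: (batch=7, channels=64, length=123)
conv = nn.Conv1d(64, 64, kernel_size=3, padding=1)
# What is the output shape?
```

Input: (7, 64, 123) -> Output: (7, 64, 123)

Answer: (7, 64, 123)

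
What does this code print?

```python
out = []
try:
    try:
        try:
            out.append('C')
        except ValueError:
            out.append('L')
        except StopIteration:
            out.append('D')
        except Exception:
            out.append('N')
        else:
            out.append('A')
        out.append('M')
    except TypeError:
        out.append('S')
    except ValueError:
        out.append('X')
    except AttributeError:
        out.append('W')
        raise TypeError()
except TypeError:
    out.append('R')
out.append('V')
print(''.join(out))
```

Execution trace: 'C' (inner try body, no exception) → 'A' (inner else) → 'M' (try body, no exception) → 'V' (after the try/except). Output: CAMV

Answer: CAMV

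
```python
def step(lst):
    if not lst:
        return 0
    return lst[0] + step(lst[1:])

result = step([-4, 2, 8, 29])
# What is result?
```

(-4) + 2 + 8 + 29 + 0 = 35

Answer: 35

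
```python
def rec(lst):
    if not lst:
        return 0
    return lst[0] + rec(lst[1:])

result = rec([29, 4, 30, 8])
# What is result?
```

29 + 4 + 30 + 8 + 0 = 71

Answer: 71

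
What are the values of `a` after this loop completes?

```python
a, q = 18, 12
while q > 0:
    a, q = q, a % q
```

GCD of 18 and 12
`a` takes the values: 18 → 12 → 6

Answer: 6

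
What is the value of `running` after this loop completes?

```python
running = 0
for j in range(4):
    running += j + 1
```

Start at 0, add 1 to 4 = 10
`running` takes the values: 0 → 1 → 3 → 6 → 10

Answer: 10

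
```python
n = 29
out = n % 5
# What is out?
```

Trace:
`n = 29` → n = 29
`out = n % 5` → out = 4
So out = 4

Answer: 4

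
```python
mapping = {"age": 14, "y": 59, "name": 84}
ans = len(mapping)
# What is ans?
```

Trace:
`mapping = {"age": 14, "y": 59, "name": 84}` → mapping = {'age': 14, 'y': 59, 'name': 84}
`ans = len(mapping)` → ans = 3
So ans = 3

Answer: 3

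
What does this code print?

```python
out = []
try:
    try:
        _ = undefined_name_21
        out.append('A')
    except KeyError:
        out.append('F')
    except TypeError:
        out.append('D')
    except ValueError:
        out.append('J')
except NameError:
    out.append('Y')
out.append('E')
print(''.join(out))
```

Execution trace: 'Y' (outer except NameError) → 'E' (after the try/except). Output: YE

Answer: YE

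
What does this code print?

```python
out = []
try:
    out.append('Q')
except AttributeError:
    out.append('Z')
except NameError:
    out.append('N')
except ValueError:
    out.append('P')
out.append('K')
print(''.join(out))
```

Execution trace: 'Q' (try body, no exception) → 'K' (after the try/except). Output: QK

Answer: QK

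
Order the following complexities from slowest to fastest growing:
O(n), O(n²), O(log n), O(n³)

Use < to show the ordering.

Ordered by growth rate: O(log n) < O(n) < O(n²) < O(n³)

Answer: O(log n) < O(n) < O(n²) < O(n³)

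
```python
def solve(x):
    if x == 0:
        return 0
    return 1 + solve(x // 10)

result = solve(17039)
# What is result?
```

Count of digits of 17039: 5

Answer: 5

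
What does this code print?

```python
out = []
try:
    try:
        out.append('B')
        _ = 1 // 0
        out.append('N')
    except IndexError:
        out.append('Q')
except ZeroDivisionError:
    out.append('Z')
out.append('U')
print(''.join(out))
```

Execution trace: 'B' (try body) → 'Z' (outer except ZeroDivisionError) → 'U' (after the try/except). Output: BZU

Answer: BZU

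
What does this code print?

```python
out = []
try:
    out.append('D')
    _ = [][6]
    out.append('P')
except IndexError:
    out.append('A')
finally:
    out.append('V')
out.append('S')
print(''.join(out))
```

Execution trace: 'D' (try body) → 'A' (except IndexError) → 'V' (finally) → 'S' (after the try/except). Output: DAVS

Answer: DAVS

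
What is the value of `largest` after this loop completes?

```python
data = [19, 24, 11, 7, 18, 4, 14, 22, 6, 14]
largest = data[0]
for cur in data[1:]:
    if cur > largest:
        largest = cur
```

Maximum of [19, 24, 11, 7, 18, 4, 14, 22, 6, 14]
`largest` takes the values: 19 → 24

Answer: 24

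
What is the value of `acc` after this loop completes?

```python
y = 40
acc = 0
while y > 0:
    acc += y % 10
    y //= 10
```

Sum digits of 40
`acc` takes the values: 0 → 4

Answer: 4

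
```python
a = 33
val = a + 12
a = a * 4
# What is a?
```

Trace:
`a = 33` → a = 33
`val = a + 12` → val = 45
`a = a * 4` → a = 132
So a = 132

Answer: 132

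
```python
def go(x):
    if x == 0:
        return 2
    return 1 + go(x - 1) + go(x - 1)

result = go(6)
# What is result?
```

go(x) = 1 + 2·go(x-1), go(0)=2. Closed form: (2+1)·2^6 - 1 = 191.

Answer: 191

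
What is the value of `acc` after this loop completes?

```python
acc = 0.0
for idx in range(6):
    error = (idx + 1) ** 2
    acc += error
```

Sum of squared losses 1² + 2² + ... + 6²
`acc` takes the values: 0.0 → 1.0 → 5.0 → 14.0 → 30.0 → 55.0 → 91.0

Answer: 91.0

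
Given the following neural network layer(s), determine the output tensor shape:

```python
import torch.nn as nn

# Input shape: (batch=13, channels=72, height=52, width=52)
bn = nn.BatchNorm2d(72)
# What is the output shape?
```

Input: (13, 72, 52, 52) -> Output: (13, 72, 52, 52)

Answer: (13, 72, 52, 52)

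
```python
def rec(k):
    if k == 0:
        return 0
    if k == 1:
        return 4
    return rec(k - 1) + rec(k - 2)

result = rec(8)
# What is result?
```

Build up from base cases: rec(0)=0, rec(1)=4, rec(2)=4, rec(3)=8, rec(4)=12, rec(5)=20, rec(6)=32, ..., rec(8)=84

Answer: 84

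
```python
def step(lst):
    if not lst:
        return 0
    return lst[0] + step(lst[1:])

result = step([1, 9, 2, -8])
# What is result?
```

1 + 9 + 2 + (-8) + 0 = 4

Answer: 4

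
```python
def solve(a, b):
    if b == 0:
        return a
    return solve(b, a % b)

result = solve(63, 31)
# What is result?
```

solve(63, 31) -> solve(31, 1) -> solve(1, 0) -> 1

Answer: 1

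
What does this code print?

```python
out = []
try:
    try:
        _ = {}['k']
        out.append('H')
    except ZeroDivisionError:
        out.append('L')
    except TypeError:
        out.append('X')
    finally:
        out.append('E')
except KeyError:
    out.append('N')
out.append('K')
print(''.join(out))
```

Execution trace: 'E' (finally) → 'N' (outer except KeyError) → 'K' (after the try/except). Output: ENK

Answer: ENK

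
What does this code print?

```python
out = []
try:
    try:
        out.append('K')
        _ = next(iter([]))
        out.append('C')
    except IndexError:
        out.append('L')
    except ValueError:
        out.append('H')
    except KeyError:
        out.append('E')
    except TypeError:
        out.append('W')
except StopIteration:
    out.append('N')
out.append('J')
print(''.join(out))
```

Execution trace: 'K' (try body) → 'N' (outer except StopIteration) → 'J' (after the try/except). Output: KNJ

Answer: KNJ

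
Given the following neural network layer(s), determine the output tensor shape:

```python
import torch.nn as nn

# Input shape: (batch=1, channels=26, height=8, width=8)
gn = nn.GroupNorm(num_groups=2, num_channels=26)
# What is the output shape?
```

Input: (1, 26, 8, 8) -> Output: (1, 26, 8, 8)

Answer: (1, 26, 8, 8)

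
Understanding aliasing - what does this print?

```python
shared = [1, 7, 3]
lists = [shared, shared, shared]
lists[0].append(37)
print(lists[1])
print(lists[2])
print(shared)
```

Key concept: list of same reference.
Step by step:
`shared = [1, 7, 3]` → shared = [1, 7, 3]
`lists = [shared, shared, shared]` → lists = [[1, 7, 3], [1, 7, 3], [1, 7, 3]]
`lists[0].append(37)` → shared = [1, 7, 3, 37]; lists = [[1, 7, 3, 37], [1, 7, 3, 37], [1, 7, 3, 37]]
`print(lists[1])` → prints [1, 7, 3, 37]
`print(lists[2])` → prints [1, 7, 3, 37]
`print(shared)` → prints [1, 7, 3, 37]

Answer:
[1, 7, 3, 37]
[1, 7, 3, 37]
[1, 7, 3, 37]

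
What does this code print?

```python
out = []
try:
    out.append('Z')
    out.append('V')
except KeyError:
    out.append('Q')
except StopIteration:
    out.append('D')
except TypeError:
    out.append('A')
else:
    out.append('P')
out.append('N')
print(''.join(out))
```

Execution trace: 'Z' (try body) → 'V' (try body, no exception) → 'P' (else) → 'N' (after the try/except). Output: ZVPN

Answer: ZVPN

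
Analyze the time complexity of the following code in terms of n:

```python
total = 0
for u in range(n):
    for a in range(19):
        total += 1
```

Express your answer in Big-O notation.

Each loop level contributes: n × 1. Multiplying the contributions gives O(n).

Answer: O(n)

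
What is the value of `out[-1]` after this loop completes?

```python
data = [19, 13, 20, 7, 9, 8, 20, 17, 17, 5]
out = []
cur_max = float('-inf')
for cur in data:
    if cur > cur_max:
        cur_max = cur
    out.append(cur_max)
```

Running max ends at 20
`out` takes the values: [] → [19] → [19, 19] → [19, 19, 20] → [19, 19, 20, 20] → [19, 19, 20, 20, 20] → [19, 19, 20, 20, 20, 20] → [19, 19, 20, 20, 20, 20, 20] → [19, 19, 20, 20, 20, 20, 20, 20] → [19, 19, 20, 20, 20, 20, 20, 20, 20] → [19, 19, 20, 20, 20, 20, 20, 20, 20, 20]
So `out[-1]` = 20

Answer: 20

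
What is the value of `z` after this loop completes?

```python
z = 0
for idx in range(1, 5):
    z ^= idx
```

XOR of 1 to 4
`z` takes the values: 0 → 1 → 3 → 0 → 4

Answer: 4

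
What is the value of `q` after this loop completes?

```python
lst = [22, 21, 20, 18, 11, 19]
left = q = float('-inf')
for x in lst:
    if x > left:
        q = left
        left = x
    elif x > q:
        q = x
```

Second largest (with repeats) in [22, 21, 20, 18, 11, 19]
`q` takes the values: -inf → 21

Answer: 21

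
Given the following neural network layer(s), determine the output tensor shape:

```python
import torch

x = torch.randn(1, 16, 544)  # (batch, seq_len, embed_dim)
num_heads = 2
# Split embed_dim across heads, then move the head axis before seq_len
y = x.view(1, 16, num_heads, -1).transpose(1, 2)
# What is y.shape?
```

Input: (1, 16, 544) -> head_dim = 544 // 2 = 272; after view: (1, 16, 2, 272) -> after transpose(1, 2): (1, 2, 16, 272) -> Output: (1, 2, 16, 272)

Answer: (1, 2, 16, 272)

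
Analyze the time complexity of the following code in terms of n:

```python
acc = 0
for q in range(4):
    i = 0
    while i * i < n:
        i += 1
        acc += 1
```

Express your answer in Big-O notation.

Each loop level contributes: 1 × √n. Multiplying the contributions gives O(√n).

Answer: O(√n)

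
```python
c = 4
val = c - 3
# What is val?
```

Trace:
`c = 4` → c = 4
`val = c - 3` → val = 1
So val = 1

Answer: 1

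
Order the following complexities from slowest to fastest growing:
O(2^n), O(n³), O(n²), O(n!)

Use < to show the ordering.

Ordered by growth rate: O(n²) < O(n³) < O(2^n) < O(n!)

Answer: O(n²) < O(n³) < O(2^n) < O(n!)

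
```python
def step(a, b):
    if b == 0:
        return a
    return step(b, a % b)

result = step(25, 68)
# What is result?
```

step(25, 68) -> step(68, 25) -> step(25, 18) -> step(18, 7) -> step(7, 4) -> step(4, 3) -> step(3, 1) -> step(1, 0) -> 1

Answer: 1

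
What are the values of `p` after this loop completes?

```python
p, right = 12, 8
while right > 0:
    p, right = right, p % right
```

GCD of 12 and 8
`p` takes the values: 12 → 8 → 4

Answer: 4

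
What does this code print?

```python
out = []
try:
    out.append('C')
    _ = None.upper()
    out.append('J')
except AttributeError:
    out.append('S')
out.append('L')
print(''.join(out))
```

Execution trace: 'C' (try body) → 'S' (except AttributeError) → 'L' (after the try/except). Output: CSL

Answer: CSL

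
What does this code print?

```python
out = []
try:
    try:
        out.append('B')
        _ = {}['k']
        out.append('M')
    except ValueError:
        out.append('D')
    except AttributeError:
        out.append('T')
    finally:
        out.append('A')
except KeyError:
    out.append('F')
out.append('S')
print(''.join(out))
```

Execution trace: 'B' (try body) → 'A' (finally) → 'F' (outer except KeyError) → 'S' (after the try/except). Output: BAFS

Answer: BAFS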